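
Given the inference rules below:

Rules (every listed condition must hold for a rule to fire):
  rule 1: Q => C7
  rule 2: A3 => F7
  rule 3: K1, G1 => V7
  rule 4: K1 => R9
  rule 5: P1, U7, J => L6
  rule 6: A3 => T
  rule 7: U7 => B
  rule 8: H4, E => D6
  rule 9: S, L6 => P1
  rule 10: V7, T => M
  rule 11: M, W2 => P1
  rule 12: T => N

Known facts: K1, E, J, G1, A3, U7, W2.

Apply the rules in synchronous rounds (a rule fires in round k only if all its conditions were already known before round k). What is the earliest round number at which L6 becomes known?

4

Round 1: rule 2 [A3 => F7]; rule 3 [K1, G1 => V7]; rule 4 [K1 => R9]; rule 6 [A3 => T]; rule 7 [U7 => B]. Adds F7, V7, R9, T, B.
Round 2: rule 10 [V7, T => M]; rule 12 [T => N]. Adds M, N.
Round 3: rule 11 [M, W2 => P1]. Adds P1.
Round 4: rule 5 [P1, U7, J => L6]. Adds L6.
L6 first appears in round 4.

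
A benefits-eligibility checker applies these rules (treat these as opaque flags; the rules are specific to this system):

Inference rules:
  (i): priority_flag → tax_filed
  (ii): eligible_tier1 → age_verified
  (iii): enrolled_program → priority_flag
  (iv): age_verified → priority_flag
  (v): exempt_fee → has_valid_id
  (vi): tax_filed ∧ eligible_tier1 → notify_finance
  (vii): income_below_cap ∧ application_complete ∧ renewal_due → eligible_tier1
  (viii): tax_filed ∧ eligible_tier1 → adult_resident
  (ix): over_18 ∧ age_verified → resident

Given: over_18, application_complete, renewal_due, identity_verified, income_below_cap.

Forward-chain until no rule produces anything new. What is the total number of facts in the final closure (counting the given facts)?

Round 1 fires (vii), giving eligible_tier1.
Round 2 fires (ii), giving age_verified.
Round 3 fires (iv), (ix), giving priority_flag, resident.
Round 4 fires (i), giving tax_filed.
Round 5 fires (vi), (viii), giving notify_finance, adult_resident.
Closure: {adult_resident, age_verified, application_complete, eligible_tier1, identity_verified, income_below_cap, notify_finance, over_18, priority_flag, renewal_due, resident, tax_filed} — 12 facts.

12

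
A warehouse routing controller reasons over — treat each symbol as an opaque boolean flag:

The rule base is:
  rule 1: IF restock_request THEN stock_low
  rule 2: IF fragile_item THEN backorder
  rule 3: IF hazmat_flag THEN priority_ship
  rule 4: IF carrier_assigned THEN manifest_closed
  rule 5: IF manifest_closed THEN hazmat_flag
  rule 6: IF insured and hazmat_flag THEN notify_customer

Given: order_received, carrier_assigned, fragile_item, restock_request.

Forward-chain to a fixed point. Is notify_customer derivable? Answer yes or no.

no

[1] rule 1 [IF restock_request THEN stock_low]; rule 2 [IF fragile_item THEN backorder]; rule 4 [IF carrier_assigned THEN manifest_closed]. ⇒ new: stock_low, backorder, manifest_closed.
[2] rule 5 [IF manifest_closed THEN hazmat_flag]. ⇒ new: hazmat_flag.
[3] rule 3 [IF hazmat_flag THEN priority_ship]. ⇒ new: priority_ship.
Fixed point reached. notify_customer is concluded only by rule 6; rule 6 needs insured (never derived).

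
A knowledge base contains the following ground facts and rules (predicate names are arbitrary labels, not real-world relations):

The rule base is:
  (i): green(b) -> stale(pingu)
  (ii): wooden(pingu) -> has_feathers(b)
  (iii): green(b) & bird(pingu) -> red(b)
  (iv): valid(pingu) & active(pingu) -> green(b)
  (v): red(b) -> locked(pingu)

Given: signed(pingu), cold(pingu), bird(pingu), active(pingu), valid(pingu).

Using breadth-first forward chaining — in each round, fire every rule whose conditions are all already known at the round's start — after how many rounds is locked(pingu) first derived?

Round 1 fires (iv), giving green(b).
Round 2 fires (i), (iii), giving stale(pingu), red(b).
Round 3 fires (v), giving locked(pingu).
locked(pingu) first appears in round 3.

3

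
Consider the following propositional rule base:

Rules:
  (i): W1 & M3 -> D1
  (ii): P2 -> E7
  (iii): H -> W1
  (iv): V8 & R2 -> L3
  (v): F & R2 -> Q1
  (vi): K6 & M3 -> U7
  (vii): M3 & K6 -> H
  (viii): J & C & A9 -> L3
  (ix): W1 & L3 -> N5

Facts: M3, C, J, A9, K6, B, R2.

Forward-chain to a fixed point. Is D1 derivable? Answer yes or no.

yes

Round 1 — (vi), (vii), (viii), derive U7, H, L3.
Round 2 — (iii), derive W1.
Round 3 — (i), (ix), derive D1, N5.
D1 appears in round 3, so it is derivable.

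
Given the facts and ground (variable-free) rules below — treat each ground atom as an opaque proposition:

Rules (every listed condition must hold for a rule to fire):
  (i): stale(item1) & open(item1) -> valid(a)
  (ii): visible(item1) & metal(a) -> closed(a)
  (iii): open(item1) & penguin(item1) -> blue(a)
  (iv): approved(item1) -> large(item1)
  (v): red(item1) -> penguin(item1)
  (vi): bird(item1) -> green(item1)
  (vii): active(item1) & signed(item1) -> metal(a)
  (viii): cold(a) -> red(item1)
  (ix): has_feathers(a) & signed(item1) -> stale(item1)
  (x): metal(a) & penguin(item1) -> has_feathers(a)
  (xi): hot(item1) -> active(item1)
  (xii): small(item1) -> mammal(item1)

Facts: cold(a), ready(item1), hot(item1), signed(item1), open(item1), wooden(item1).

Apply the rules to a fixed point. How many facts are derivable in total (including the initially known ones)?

14

[1] (viii) [cold(a) -> red(item1)]; (xi) [hot(item1) -> active(item1)]. ⇒ new: red(item1), active(item1).
[2] (v) [red(item1) -> penguin(item1)]; (vii) [active(item1) & signed(item1) -> metal(a)]. ⇒ new: penguin(item1), metal(a).
[3] (iii) [open(item1) & penguin(item1) -> blue(a)]; (x) [metal(a) & penguin(item1) -> has_feathers(a)]. ⇒ new: blue(a), has_feathers(a).
[4] (ix) [has_feathers(a) & signed(item1) -> stale(item1)]. ⇒ new: stale(item1).
[5] (i) [stale(item1) & open(item1) -> valid(a)]. ⇒ new: valid(a).
Closure: {active(item1), blue(a), cold(a), has_feathers(a), hot(item1), metal(a), open(item1), penguin(item1), ready(item1), red(item1), signed(item1), stale(item1), valid(a), wooden(item1)} — 14 facts.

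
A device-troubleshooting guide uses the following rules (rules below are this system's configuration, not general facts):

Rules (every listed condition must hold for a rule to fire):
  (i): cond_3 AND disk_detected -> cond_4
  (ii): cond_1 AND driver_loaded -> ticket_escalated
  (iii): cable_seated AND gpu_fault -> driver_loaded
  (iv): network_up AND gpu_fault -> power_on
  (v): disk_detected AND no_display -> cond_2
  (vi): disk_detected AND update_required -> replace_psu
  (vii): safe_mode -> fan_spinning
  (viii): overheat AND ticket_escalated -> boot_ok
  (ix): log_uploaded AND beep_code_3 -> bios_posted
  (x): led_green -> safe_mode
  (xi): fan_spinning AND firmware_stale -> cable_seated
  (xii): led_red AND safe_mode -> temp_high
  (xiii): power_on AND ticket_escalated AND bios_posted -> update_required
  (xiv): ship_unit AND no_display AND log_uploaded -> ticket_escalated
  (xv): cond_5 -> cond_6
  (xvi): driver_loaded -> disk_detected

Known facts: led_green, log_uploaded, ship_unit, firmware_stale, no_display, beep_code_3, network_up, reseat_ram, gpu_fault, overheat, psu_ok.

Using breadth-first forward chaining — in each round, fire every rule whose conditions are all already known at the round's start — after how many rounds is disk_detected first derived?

5

Round 1 fires (iv), (ix), (x), (xiv), giving power_on, bios_posted, safe_mode, ticket_escalated.
Round 2 fires (vii), (viii), (xiii), giving fan_spinning, boot_ok, update_required.
Round 3 fires (xi), giving cable_seated.
Round 4 fires (iii), giving driver_loaded.
Round 5 fires (xvi), giving disk_detected.
disk_detected first appears in round 5.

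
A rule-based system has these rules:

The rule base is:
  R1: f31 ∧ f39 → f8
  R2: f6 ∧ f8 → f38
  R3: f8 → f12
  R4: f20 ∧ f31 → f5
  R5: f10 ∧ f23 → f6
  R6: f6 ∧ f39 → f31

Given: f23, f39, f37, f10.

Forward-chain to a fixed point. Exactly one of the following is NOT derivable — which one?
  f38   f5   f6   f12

f5

Round 1 — R5, derive f6.
Round 2 — R6, derive f31.
Round 3 — R1, derive f8.
Round 4 — R2, R3, derive f38, f12.
Derived: f12 (round 4), f6 (round 1), f38 (round 4). f5 never appears in any round.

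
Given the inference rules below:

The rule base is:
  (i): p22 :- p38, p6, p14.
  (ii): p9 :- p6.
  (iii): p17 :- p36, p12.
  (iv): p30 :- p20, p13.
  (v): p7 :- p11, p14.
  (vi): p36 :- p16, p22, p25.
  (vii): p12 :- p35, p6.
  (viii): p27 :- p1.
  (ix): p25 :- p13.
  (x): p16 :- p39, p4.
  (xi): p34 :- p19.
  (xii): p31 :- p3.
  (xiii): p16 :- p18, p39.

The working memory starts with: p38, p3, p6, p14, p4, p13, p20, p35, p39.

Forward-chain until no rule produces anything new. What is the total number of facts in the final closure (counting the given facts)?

18

[1] (i) [p22 :- p38, p6, p14.]; (ii) [p9 :- p6.]; (iv) [p30 :- p20, p13.]; (vii) [p12 :- p35, p6.]; (ix) [p25 :- p13.]; (x) [p16 :- p39, p4.]; (xii) [p31 :- p3.]. ⇒ new: p22, p9, p30, p12, p25, p16, p31.
[2] (vi) [p36 :- p16, p22, p25.]. ⇒ new: p36.
[3] (iii) [p17 :- p36, p12.]. ⇒ new: p17.
Closure: {p12, p13, p14, p16, p17, p20, p22, p25, p3, p30, p31, p35, p36, p38, p39, p4, p6, p9} — 18 facts.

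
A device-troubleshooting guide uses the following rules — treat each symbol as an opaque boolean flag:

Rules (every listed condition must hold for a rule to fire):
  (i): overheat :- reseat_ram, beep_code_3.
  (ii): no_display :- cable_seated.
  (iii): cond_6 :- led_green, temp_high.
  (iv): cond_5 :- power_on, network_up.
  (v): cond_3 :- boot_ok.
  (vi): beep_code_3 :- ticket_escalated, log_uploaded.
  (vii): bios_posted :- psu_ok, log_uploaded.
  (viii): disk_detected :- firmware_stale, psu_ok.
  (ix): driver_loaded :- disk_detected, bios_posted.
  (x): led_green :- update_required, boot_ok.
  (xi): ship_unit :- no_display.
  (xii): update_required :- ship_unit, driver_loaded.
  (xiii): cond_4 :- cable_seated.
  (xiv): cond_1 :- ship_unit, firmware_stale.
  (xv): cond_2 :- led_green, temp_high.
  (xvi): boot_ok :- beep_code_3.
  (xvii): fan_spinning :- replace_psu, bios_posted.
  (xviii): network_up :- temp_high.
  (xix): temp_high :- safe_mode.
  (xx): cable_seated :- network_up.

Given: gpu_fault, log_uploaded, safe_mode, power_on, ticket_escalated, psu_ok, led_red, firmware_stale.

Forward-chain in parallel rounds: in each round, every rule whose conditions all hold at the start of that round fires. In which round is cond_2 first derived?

[1] (vi) [beep_code_3 :- ticket_escalated, log_uploaded.]; (vii) [bios_posted :- psu_ok, log_uploaded.]; (viii) [disk_detected :- firmware_stale, psu_ok.]; (xix) [temp_high :- safe_mode.]. ⇒ new: beep_code_3, bios_posted, disk_detected, temp_high.
[2] (ix) [driver_loaded :- disk_detected, bios_posted.]; (xvi) [boot_ok :- beep_code_3.]; (xviii) [network_up :- temp_high.]. ⇒ new: driver_loaded, boot_ok, network_up.
[3] (iv) [cond_5 :- power_on, network_up.]; (v) [cond_3 :- boot_ok.]; (xx) [cable_seated :- network_up.]. ⇒ new: cond_5, cond_3, cable_seated.
[4] (ii) [no_display :- cable_seated.]; (xiii) [cond_4 :- cable_seated.]. ⇒ new: no_display, cond_4.
[5] (xi) [ship_unit :- no_display.]. ⇒ new: ship_unit.
[6] (xii) [update_required :- ship_unit, driver_loaded.]; (xiv) [cond_1 :- ship_unit, firmware_stale.]. ⇒ new: update_required, cond_1.
[7] (x) [led_green :- update_required, boot_ok.]. ⇒ new: led_green.
[8] (iii) [cond_6 :- led_green, temp_high.]; (xv) [cond_2 :- led_green, temp_high.]. ⇒ new: cond_6, cond_2.
cond_2 first appears in round 8.

8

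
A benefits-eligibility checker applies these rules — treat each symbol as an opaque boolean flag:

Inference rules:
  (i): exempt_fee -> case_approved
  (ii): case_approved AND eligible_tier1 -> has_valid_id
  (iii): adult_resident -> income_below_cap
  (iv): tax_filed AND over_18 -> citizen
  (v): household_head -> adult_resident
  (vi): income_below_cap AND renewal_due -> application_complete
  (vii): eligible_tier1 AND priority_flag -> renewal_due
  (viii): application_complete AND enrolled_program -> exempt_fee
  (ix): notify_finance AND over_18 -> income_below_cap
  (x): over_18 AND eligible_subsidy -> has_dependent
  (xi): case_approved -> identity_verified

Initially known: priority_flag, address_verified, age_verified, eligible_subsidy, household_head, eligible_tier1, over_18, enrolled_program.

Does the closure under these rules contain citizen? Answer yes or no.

no

Round 1: (v) [household_head -> adult_resident]; (vii) [eligible_tier1 AND priority_flag -> renewal_due]; (x) [over_18 AND eligible_subsidy -> has_dependent]. Adds adult_resident, renewal_due, has_dependent.
Round 2: (iii) [adult_resident -> income_below_cap]. Adds income_below_cap.
Round 3: (vi) [income_below_cap AND renewal_due -> application_complete]. Adds application_complete.
Round 4: (viii) [application_complete AND enrolled_program -> exempt_fee]. Adds exempt_fee.
Round 5: (i) [exempt_fee -> case_approved]. Adds case_approved.
Round 6: (ii) [case_approved AND eligible_tier1 -> has_valid_id]; (xi) [case_approved -> identity_verified]. Adds has_valid_id, identity_verified.
Fixed point reached. citizen is concluded only by (iv); (iv) needs tax_filed (never derived).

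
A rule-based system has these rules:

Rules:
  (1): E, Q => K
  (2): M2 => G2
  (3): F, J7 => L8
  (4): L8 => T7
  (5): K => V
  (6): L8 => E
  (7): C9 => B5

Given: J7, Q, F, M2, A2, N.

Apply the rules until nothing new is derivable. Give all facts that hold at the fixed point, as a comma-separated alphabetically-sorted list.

Round 1 fires (2), (3), giving G2, L8.
Round 2 fires (4), (6), giving T7, E.
Round 3 fires (1), giving K.
Round 4 fires (5), giving V.

A2, E, F, G2, J7, K, L8, M2, N, Q, T7, V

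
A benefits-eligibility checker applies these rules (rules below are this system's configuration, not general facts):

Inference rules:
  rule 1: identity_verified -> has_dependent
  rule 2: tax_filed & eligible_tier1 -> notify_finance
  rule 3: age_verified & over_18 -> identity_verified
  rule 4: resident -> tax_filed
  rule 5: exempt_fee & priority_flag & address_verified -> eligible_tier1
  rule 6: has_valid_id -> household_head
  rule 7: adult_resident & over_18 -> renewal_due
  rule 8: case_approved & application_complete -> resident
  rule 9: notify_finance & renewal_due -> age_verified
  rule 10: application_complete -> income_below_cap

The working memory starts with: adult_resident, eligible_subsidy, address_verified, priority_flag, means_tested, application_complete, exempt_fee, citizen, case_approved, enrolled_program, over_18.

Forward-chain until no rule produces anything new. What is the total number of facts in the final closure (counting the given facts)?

20

Round 1: rule 5 [exempt_fee & priority_flag & address_verified -> eligible_tier1]; rule 7 [adult_resident & over_18 -> renewal_due]; rule 8 [case_approved & application_complete -> resident]; rule 10 [application_complete -> income_below_cap]. Adds eligible_tier1, renewal_due, resident, income_below_cap.
Round 2: rule 4 [resident -> tax_filed]. Adds tax_filed.
Round 3: rule 2 [tax_filed & eligible_tier1 -> notify_finance]. Adds notify_finance.
Round 4: rule 9 [notify_finance & renewal_due -> age_verified]. Adds age_verified.
Round 5: rule 3 [age_verified & over_18 -> identity_verified]. Adds identity_verified.
Round 6: rule 1 [identity_verified -> has_dependent]. Adds has_dependent.
Closure: {address_verified, adult_resident, age_verified, application_complete, case_approved, citizen, eligible_subsidy, eligible_tier1, enrolled_program, exempt_fee, has_dependent, identity_verified, income_below_cap, means_tested, notify_finance, over_18, priority_flag, renewal_due, resident, tax_filed} — 20 facts.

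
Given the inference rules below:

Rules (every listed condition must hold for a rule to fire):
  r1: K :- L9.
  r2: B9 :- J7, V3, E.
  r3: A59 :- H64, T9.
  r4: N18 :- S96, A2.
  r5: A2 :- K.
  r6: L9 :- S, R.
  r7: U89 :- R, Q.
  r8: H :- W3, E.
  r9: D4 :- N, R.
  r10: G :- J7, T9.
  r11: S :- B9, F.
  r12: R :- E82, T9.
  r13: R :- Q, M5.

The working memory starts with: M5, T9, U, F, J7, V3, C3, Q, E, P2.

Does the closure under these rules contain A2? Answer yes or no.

Round 1 fires r2, r10, r13, giving B9, G, R.
Round 2 fires r7, r11, giving U89, S.
Round 3 fires r6, giving L9.
Round 4 fires r1, giving K.
Round 5 fires r5, giving A2.
A2 appears in round 5, so it is derivable.

yes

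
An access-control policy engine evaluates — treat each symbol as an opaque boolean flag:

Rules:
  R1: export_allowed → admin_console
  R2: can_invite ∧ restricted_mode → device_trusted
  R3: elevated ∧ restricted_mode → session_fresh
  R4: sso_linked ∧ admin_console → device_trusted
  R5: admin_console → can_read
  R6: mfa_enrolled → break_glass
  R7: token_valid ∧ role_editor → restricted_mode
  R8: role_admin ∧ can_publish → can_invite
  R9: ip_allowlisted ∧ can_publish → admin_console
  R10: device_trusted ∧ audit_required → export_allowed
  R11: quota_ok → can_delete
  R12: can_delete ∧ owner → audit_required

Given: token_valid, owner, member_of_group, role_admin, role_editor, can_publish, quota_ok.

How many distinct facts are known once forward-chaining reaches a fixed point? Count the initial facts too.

[1] R7 [token_valid ∧ role_editor → restricted_mode]; R8 [role_admin ∧ can_publish → can_invite]; R11 [quota_ok → can_delete]. ⇒ new: restricted_mode, can_invite, can_delete.
[2] R2 [can_invite ∧ restricted_mode → device_trusted]; R12 [can_delete ∧ owner → audit_required]. ⇒ new: device_trusted, audit_required.
[3] R10 [device_trusted ∧ audit_required → export_allowed]. ⇒ new: export_allowed.
[4] R1 [export_allowed → admin_console]. ⇒ new: admin_console.
[5] R5 [admin_console → can_read]. ⇒ new: can_read.
Closure: {admin_console, audit_required, can_delete, can_invite, can_publish, can_read, device_trusted, export_allowed, member_of_group, owner, quota_ok, restricted_mode, role_admin, role_editor, token_valid} — 15 facts.

15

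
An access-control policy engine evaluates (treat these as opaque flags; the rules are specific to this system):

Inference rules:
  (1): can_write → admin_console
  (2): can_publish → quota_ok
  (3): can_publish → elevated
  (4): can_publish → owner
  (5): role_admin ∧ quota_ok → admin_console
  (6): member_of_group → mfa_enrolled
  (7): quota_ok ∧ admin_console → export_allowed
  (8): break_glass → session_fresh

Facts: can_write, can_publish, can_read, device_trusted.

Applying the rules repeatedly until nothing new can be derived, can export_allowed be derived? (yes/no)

yes

Round 1: (1) [can_write → admin_console]; (2) [can_publish → quota_ok]; (3) [can_publish → elevated]; (4) [can_publish → owner]. New: admin_console, quota_ok, elevated, owner.
Round 2: (7) [quota_ok ∧ admin_console → export_allowed]. New: export_allowed.
export_allowed appears in round 2, so it is derivable.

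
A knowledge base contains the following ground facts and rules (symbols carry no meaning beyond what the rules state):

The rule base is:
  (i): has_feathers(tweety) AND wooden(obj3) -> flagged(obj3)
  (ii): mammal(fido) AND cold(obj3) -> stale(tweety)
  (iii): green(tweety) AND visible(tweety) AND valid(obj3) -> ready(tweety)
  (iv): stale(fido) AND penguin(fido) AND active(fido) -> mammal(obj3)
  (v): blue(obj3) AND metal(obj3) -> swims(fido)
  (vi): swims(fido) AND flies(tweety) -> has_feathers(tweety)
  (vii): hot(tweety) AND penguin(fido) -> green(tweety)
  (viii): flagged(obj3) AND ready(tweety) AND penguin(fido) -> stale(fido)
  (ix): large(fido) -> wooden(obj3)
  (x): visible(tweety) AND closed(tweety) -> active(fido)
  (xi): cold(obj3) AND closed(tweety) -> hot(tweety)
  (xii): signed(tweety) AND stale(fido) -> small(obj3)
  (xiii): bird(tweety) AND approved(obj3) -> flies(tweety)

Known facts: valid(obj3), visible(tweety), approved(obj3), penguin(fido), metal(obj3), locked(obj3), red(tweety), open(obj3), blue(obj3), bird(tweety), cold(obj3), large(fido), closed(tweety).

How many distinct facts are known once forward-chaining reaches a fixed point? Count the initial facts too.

Round 1 — (v), (ix), (x), (xi), (xiii), derive swims(fido), wooden(obj3), active(fido), hot(tweety), flies(tweety).
Round 2 — (vi), (vii), derive has_feathers(tweety), green(tweety).
Round 3 — (i), (iii), derive flagged(obj3), ready(tweety).
Round 4 — (viii), derive stale(fido).
Round 5 — (iv), derive mammal(obj3).
Closure: {active(fido), approved(obj3), bird(tweety), blue(obj3), closed(tweety), cold(obj3), flagged(obj3), flies(tweety), green(tweety), has_feathers(tweety), hot(tweety), large(fido), locked(obj3), mammal(obj3), metal(obj3), open(obj3), penguin(fido), ready(tweety), red(tweety), stale(fido), swims(fido), valid(obj3), visible(tweety), wooden(obj3)} — 24 facts.

24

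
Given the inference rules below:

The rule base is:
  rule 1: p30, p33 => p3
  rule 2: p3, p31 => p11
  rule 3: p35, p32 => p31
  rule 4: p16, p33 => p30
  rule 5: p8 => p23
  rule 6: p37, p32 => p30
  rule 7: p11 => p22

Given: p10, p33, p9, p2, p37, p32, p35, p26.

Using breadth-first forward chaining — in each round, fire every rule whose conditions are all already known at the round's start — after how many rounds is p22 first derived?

Round 1 fires rule 3, rule 6, giving p31, p30.
Round 2 fires rule 1, giving p3.
Round 3 fires rule 2, giving p11.
Round 4 fires rule 7, giving p22.
p22 first appears in round 4.

4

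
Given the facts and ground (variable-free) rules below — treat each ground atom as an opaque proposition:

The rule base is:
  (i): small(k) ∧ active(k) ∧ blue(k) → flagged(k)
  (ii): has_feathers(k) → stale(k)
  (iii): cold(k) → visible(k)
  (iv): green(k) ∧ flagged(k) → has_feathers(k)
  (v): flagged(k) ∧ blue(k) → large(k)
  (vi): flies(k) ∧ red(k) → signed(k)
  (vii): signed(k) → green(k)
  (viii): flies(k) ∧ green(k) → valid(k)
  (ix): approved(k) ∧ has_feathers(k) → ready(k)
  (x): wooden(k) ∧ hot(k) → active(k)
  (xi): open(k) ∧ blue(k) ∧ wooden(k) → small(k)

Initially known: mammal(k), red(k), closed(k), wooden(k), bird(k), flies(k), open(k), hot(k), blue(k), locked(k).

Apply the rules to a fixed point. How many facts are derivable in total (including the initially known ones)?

19

Round 1: (vi) [flies(k) ∧ red(k) → signed(k)]; (x) [wooden(k) ∧ hot(k) → active(k)]; (xi) [open(k) ∧ blue(k) ∧ wooden(k) → small(k)]. New: signed(k), active(k), small(k).
Round 2: (i) [small(k) ∧ active(k) ∧ blue(k) → flagged(k)]; (vii) [signed(k) → green(k)]. New: flagged(k), green(k).
Round 3: (iv) [green(k) ∧ flagged(k) → has_feathers(k)]; (v) [flagged(k) ∧ blue(k) → large(k)]; (viii) [flies(k) ∧ green(k) → valid(k)]. New: has_feathers(k), large(k), valid(k).
Round 4: (ii) [has_feathers(k) → stale(k)]. New: stale(k).
Closure: {active(k), bird(k), blue(k), closed(k), flagged(k), flies(k), green(k), has_feathers(k), hot(k), large(k), locked(k), mammal(k), open(k), red(k), signed(k), small(k), stale(k), valid(k), wooden(k)} — 19 facts.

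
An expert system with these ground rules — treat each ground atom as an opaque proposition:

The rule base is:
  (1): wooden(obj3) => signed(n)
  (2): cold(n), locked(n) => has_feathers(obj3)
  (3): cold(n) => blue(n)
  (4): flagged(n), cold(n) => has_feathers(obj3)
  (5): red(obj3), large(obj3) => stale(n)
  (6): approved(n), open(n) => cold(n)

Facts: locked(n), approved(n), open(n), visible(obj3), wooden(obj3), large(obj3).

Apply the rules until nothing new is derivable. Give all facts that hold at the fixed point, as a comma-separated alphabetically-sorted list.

Round 1: (1) [wooden(obj3) => signed(n)]; (6) [approved(n), open(n) => cold(n)]. Adds signed(n), cold(n).
Round 2: (2) [cold(n), locked(n) => has_feathers(obj3)]; (3) [cold(n) => blue(n)]. Adds has_feathers(obj3), blue(n).

approved(n), blue(n), cold(n), has_feathers(obj3), large(obj3), locked(n), open(n), signed(n), visible(obj3), wooden(obj3)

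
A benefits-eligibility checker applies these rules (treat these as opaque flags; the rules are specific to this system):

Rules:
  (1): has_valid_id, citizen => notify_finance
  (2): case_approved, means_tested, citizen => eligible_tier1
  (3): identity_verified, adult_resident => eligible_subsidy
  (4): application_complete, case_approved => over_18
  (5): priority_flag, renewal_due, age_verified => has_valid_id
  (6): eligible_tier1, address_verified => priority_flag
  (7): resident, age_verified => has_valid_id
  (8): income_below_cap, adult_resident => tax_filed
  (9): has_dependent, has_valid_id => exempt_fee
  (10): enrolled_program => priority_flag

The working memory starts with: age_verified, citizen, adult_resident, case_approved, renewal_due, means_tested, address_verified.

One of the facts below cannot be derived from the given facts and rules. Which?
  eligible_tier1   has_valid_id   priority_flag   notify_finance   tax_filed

Round 1 fires (2), giving eligible_tier1.
Round 2 fires (6), giving priority_flag.
Round 3 fires (5), giving has_valid_id.
Round 4 fires (1), giving notify_finance.
Derived: priority_flag (round 2), notify_finance (round 4), has_valid_id (round 3), eligible_tier1 (round 1). tax_filed never appears in any round.

tax_filed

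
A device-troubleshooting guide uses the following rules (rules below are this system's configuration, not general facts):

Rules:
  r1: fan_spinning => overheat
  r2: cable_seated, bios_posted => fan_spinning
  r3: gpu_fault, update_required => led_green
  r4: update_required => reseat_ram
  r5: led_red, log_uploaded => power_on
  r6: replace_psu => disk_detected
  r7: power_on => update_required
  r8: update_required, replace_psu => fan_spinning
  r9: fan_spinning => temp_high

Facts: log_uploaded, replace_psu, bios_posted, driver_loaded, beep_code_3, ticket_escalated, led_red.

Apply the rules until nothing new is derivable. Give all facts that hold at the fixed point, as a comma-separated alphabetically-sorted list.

Round 1 — r5, r6, derive power_on, disk_detected.
Round 2 — r7, derive update_required.
Round 3 — r4, r8, derive reseat_ram, fan_spinning.
Round 4 — r1, r9, derive overheat, temp_high.

beep_code_3, bios_posted, disk_detected, driver_loaded, fan_spinning, led_red, log_uploaded, overheat, power_on, replace_psu, reseat_ram, temp_high, ticket_escalated, update_required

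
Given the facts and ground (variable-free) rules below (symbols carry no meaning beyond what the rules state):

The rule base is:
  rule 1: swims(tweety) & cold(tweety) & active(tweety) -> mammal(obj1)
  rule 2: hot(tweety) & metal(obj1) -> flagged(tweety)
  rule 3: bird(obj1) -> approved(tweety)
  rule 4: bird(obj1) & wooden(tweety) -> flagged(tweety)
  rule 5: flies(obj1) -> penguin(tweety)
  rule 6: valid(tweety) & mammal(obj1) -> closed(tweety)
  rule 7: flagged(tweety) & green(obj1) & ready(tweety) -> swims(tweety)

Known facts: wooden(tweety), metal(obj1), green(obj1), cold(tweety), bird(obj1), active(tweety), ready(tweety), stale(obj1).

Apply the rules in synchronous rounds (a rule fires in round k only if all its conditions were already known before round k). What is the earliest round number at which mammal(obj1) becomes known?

Round 1: rule 3 [bird(obj1) -> approved(tweety)]; rule 4 [bird(obj1) & wooden(tweety) -> flagged(tweety)]. Adds approved(tweety), flagged(tweety).
Round 2: rule 7 [flagged(tweety) & green(obj1) & ready(tweety) -> swims(tweety)]. Adds swims(tweety).
Round 3: rule 1 [swims(tweety) & cold(tweety) & active(tweety) -> mammal(obj1)]. Adds mammal(obj1).
mammal(obj1) first appears in round 3.

3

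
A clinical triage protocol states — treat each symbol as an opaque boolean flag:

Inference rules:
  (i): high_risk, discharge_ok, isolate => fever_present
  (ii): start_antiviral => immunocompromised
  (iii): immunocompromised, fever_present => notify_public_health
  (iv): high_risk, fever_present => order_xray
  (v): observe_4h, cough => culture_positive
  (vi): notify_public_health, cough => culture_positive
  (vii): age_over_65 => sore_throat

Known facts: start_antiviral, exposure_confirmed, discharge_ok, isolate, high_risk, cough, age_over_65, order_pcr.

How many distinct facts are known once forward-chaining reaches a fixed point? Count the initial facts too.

[1] (i) [high_risk, discharge_ok, isolate => fever_present]; (ii) [start_antiviral => immunocompromised]; (vii) [age_over_65 => sore_throat]. ⇒ new: fever_present, immunocompromised, sore_throat.
[2] (iii) [immunocompromised, fever_present => notify_public_health]; (iv) [high_risk, fever_present => order_xray]. ⇒ new: notify_public_health, order_xray.
[3] (vi) [notify_public_health, cough => culture_positive]. ⇒ new: culture_positive.
Closure: {age_over_65, cough, culture_positive, discharge_ok, exposure_confirmed, fever_present, high_risk, immunocompromised, isolate, notify_public_health, order_pcr, order_xray, sore_throat, start_antiviral} — 14 facts.

14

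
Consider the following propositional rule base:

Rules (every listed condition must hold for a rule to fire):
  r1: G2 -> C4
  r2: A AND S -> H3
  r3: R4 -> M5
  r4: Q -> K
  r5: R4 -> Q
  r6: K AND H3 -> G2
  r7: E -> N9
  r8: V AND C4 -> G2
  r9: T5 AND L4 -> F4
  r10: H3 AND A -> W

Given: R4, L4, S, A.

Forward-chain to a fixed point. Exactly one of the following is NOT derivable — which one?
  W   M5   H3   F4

Round 1: r2 [A AND S -> H3]; r3 [R4 -> M5]; r5 [R4 -> Q]. New: H3, M5, Q.
Round 2: r4 [Q -> K]; r10 [H3 AND A -> W]. New: K, W.
Round 3: r6 [K AND H3 -> G2]. New: G2.
Round 4: r1 [G2 -> C4]. New: C4.
Derived: M5 (round 1), H3 (round 1), W (round 2). F4 never appears in any round.

F4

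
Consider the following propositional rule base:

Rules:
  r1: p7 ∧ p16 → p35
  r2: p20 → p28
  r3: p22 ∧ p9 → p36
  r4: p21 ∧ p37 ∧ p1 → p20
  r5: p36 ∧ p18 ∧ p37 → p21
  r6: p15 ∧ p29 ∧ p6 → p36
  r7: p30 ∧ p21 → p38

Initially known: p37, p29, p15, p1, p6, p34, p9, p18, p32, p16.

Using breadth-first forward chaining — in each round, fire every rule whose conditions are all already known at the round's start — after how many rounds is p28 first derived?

4

Round 1 — r6, derive p36.
Round 2 — r5, derive p21.
Round 3 — r4, derive p20.
Round 4 — r2, derive p28.
p28 first appears in round 4.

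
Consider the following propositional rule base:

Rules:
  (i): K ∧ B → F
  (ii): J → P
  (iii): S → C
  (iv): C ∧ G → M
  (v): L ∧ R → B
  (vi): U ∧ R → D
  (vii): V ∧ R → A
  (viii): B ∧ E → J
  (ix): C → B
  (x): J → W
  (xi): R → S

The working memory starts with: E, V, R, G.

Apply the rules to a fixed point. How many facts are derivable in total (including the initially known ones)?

12

Round 1: (vii) [V ∧ R → A]; (xi) [R → S]. New: A, S.
Round 2: (iii) [S → C]. New: C.
Round 3: (iv) [C ∧ G → M]; (ix) [C → B]. New: M, B.
Round 4: (viii) [B ∧ E → J]. New: J.
Round 5: (ii) [J → P]; (x) [J → W]. New: P, W.
Closure: {A, B, C, E, G, J, M, P, R, S, V, W} — 12 facts.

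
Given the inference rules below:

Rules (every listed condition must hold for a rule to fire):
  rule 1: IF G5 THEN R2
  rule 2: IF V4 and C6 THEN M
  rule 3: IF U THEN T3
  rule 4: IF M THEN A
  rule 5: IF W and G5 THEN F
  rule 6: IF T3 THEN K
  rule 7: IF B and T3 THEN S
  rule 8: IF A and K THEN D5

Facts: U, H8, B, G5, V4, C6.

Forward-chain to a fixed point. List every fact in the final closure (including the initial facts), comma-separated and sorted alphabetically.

Round 1: rule 1 [IF G5 THEN R2]; rule 2 [IF V4 and C6 THEN M]; rule 3 [IF U THEN T3]. New: R2, M, T3.
Round 2: rule 4 [IF M THEN A]; rule 6 [IF T3 THEN K]; rule 7 [IF B and T3 THEN S]. New: A, K, S.
Round 3: rule 8 [IF A and K THEN D5]. New: D5.

A, B, C6, D5, G5, H8, K, M, R2, S, T3, U, V4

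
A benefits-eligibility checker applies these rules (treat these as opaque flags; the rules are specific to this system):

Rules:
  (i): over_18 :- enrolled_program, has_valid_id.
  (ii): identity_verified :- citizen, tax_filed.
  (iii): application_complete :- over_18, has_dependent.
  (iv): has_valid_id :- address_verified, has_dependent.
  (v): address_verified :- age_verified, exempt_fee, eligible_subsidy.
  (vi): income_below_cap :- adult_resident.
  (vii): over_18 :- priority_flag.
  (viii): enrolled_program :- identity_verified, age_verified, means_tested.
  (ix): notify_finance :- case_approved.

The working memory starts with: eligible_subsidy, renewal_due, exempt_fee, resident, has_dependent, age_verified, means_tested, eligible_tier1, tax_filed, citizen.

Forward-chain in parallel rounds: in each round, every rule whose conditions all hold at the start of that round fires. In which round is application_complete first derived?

4

[1] (ii) [identity_verified :- citizen, tax_filed.]; (v) [address_verified :- age_verified, exempt_fee, eligible_subsidy.]. ⇒ new: identity_verified, address_verified.
[2] (iv) [has_valid_id :- address_verified, has_dependent.]; (viii) [enrolled_program :- identity_verified, age_verified, means_tested.]. ⇒ new: has_valid_id, enrolled_program.
[3] (i) [over_18 :- enrolled_program, has_valid_id.]. ⇒ new: over_18.
[4] (iii) [application_complete :- over_18, has_dependent.]. ⇒ new: application_complete.
application_complete first appears in round 4.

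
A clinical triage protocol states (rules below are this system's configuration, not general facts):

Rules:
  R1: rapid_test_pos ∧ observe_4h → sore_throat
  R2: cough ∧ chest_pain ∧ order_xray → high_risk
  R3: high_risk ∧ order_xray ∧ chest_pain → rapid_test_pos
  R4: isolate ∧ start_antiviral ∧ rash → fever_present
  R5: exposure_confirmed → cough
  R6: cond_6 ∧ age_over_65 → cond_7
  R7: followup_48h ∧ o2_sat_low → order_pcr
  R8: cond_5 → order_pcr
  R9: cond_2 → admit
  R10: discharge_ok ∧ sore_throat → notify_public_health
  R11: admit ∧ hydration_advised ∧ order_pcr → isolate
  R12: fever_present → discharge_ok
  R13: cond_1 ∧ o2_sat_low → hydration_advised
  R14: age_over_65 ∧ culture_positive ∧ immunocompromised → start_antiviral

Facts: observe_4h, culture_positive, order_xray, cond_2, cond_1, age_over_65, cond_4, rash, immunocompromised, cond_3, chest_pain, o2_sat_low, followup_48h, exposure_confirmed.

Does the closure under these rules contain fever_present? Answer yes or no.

Round 1: R5 [exposure_confirmed → cough]; R7 [followup_48h ∧ o2_sat_low → order_pcr]; R9 [cond_2 → admit]; R13 [cond_1 ∧ o2_sat_low → hydration_advised]; R14 [age_over_65 ∧ culture_positive ∧ immunocompromised → start_antiviral]. Adds cough, order_pcr, admit, hydration_advised, start_antiviral.
Round 2: R2 [cough ∧ chest_pain ∧ order_xray → high_risk]; R11 [admit ∧ hydration_advised ∧ order_pcr → isolate]. Adds high_risk, isolate.
Round 3: R3 [high_risk ∧ order_xray ∧ chest_pain → rapid_test_pos]; R4 [isolate ∧ start_antiviral ∧ rash → fever_present]. Adds rapid_test_pos, fever_present.
Round 4: R1 [rapid_test_pos ∧ observe_4h → sore_throat]; R12 [fever_present → discharge_ok]. Adds sore_throat, discharge_ok.
Round 5: R10 [discharge_ok ∧ sore_throat → notify_public_health]. Adds notify_public_health.
fever_present appears in round 3, so it is derivable.

yes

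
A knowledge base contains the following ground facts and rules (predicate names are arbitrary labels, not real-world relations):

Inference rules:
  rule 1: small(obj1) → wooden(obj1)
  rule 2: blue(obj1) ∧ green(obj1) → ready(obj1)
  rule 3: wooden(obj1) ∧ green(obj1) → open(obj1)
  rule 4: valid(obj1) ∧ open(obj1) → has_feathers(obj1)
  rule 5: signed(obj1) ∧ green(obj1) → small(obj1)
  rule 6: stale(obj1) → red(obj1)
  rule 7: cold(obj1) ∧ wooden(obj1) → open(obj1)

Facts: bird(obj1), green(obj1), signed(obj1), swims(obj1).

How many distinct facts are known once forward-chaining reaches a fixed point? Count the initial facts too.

Round 1 fires rule 5, giving small(obj1).
Round 2 fires rule 1, giving wooden(obj1).
Round 3 fires rule 3, giving open(obj1).
Closure: {bird(obj1), green(obj1), open(obj1), signed(obj1), small(obj1), swims(obj1), wooden(obj1)} — 7 facts.

7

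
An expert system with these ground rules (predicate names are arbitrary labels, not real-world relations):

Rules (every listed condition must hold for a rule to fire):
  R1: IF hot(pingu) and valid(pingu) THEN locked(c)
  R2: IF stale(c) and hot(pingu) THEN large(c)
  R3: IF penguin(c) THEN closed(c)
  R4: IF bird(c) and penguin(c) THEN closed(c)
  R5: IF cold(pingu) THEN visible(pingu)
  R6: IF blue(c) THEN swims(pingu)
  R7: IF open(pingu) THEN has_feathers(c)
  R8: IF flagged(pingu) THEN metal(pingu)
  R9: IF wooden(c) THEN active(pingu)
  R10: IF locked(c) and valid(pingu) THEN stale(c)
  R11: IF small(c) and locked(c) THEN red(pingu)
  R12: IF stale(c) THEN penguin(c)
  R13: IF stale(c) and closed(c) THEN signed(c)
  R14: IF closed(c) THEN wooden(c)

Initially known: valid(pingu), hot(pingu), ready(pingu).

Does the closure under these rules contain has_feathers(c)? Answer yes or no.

Round 1 fires R1, giving locked(c).
Round 2 fires R10, giving stale(c).
Round 3 fires R2, R12, giving large(c), penguin(c).
Round 4 fires R3, giving closed(c).
Round 5 fires R13, R14, giving signed(c), wooden(c).
Round 6 fires R9, giving active(pingu).
Fixed point reached. has_feathers(c) is concluded only by R7; R7 needs open(pingu) (never derived).

no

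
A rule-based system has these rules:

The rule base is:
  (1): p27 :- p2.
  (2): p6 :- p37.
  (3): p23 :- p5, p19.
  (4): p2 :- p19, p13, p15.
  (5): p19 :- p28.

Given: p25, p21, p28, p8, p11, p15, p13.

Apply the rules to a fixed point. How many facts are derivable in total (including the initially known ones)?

10

Round 1: (5) [p19 :- p28.]. Adds p19.
Round 2: (4) [p2 :- p19, p13, p15.]. Adds p2.
Round 3: (1) [p27 :- p2.]. Adds p27.
Closure: {p11, p13, p15, p19, p2, p21, p25, p27, p28, p8} — 10 facts.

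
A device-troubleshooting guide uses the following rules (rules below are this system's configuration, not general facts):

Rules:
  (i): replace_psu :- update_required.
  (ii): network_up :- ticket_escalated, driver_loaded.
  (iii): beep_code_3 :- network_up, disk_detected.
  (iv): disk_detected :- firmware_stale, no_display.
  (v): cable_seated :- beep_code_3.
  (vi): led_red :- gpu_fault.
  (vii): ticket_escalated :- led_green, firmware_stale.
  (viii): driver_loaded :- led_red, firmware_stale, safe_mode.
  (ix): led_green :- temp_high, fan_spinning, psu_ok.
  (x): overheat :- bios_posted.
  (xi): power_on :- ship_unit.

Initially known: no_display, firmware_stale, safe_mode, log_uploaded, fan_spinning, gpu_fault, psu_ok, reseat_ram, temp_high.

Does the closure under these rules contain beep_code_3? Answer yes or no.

yes

Round 1 fires (iv), (vi), (ix), giving disk_detected, led_red, led_green.
Round 2 fires (vii), (viii), giving ticket_escalated, driver_loaded.
Round 3 fires (ii), giving network_up.
Round 4 fires (iii), giving beep_code_3.
Round 5 fires (v), giving cable_seated.
beep_code_3 appears in round 4, so it is derivable.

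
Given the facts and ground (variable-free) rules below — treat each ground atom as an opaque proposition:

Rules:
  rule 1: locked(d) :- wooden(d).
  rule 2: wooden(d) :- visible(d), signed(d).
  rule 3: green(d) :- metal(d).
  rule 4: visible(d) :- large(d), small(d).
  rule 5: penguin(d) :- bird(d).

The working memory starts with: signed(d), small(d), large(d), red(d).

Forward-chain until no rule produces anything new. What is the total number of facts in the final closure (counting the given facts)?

7

[1] rule 4 [visible(d) :- large(d), small(d).]. ⇒ new: visible(d).
[2] rule 2 [wooden(d) :- visible(d), signed(d).]. ⇒ new: wooden(d).
[3] rule 1 [locked(d) :- wooden(d).]. ⇒ new: locked(d).
Closure: {large(d), locked(d), red(d), signed(d), small(d), visible(d), wooden(d)} — 7 facts.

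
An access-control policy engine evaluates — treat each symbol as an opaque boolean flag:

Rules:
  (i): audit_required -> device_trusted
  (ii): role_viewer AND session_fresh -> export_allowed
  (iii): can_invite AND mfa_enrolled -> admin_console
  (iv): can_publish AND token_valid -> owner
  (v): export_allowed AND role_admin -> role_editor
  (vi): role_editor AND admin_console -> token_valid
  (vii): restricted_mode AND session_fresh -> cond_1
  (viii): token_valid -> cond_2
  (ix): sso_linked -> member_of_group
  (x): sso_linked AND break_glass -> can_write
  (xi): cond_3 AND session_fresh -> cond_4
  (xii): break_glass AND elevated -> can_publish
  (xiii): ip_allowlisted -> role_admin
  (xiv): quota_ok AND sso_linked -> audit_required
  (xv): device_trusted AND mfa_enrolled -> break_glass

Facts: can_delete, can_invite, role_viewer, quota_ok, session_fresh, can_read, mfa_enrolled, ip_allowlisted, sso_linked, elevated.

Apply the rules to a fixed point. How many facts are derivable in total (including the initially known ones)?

23

Round 1: (ii) [role_viewer AND session_fresh -> export_allowed]; (iii) [can_invite AND mfa_enrolled -> admin_console]; (ix) [sso_linked -> member_of_group]; (xiii) [ip_allowlisted -> role_admin]; (xiv) [quota_ok AND sso_linked -> audit_required]. Adds export_allowed, admin_console, member_of_group, role_admin, audit_required.
Round 2: (i) [audit_required -> device_trusted]; (v) [export_allowed AND role_admin -> role_editor]. Adds device_trusted, role_editor.
Round 3: (vi) [role_editor AND admin_console -> token_valid]; (xv) [device_trusted AND mfa_enrolled -> break_glass]. Adds token_valid, break_glass.
Round 4: (viii) [token_valid -> cond_2]; (x) [sso_linked AND break_glass -> can_write]; (xii) [break_glass AND elevated -> can_publish]. Adds cond_2, can_write, can_publish.
Round 5: (iv) [can_publish AND token_valid -> owner]. Adds owner.
Closure: {admin_console, audit_required, break_glass, can_delete, can_invite, can_publish, can_read, can_write, cond_2, device_trusted, elevated, export_allowed, ip_allowlisted, member_of_group, mfa_enrolled, owner, quota_ok, role_admin, role_editor, role_viewer, session_fresh, sso_linked, token_valid} — 23 facts.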